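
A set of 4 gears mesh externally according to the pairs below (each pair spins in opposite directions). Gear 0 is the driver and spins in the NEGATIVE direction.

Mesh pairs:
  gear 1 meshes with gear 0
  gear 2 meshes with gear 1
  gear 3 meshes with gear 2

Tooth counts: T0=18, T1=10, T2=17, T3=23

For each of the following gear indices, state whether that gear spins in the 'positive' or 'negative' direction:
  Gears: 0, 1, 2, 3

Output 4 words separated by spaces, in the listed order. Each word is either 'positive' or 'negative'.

Answer: negative positive negative positive

Derivation:
Gear 0 (driver): negative (depth 0)
  gear 1: meshes with gear 0 -> depth 1 -> positive (opposite of gear 0)
  gear 2: meshes with gear 1 -> depth 2 -> negative (opposite of gear 1)
  gear 3: meshes with gear 2 -> depth 3 -> positive (opposite of gear 2)
Queried indices 0, 1, 2, 3 -> negative, positive, negative, positive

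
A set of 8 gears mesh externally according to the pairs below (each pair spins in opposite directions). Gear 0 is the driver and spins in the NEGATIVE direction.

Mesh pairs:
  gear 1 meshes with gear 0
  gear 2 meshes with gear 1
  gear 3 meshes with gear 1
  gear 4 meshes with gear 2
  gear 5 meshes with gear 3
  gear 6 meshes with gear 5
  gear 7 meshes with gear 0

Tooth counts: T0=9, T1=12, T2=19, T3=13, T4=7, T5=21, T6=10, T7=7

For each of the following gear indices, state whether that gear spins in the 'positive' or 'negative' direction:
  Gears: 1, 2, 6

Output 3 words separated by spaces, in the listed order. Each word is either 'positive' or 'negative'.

Answer: positive negative negative

Derivation:
Gear 0 (driver): negative (depth 0)
  gear 1: meshes with gear 0 -> depth 1 -> positive (opposite of gear 0)
  gear 2: meshes with gear 1 -> depth 2 -> negative (opposite of gear 1)
  gear 3: meshes with gear 1 -> depth 2 -> negative (opposite of gear 1)
  gear 4: meshes with gear 2 -> depth 3 -> positive (opposite of gear 2)
  gear 5: meshes with gear 3 -> depth 3 -> positive (opposite of gear 3)
  gear 6: meshes with gear 5 -> depth 4 -> negative (opposite of gear 5)
  gear 7: meshes with gear 0 -> depth 1 -> positive (opposite of gear 0)
Queried indices 1, 2, 6 -> positive, negative, negative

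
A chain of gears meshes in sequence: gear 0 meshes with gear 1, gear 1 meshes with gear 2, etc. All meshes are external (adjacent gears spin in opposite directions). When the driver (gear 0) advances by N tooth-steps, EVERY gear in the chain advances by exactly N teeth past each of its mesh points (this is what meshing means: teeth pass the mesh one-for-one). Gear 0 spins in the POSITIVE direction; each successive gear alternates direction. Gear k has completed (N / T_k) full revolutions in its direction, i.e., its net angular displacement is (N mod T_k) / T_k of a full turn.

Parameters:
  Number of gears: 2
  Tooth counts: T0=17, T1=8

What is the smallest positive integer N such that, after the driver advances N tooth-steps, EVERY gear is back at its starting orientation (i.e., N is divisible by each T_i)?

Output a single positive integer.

Gear k returns to start when N is a multiple of T_k.
All gears at start simultaneously when N is a common multiple of [17, 8]; the smallest such N is lcm(17, 8).
Start: lcm = T0 = 17
Fold in T1=8: gcd(17, 8) = 1; lcm(17, 8) = 17 * 8 / 1 = 136 / 1 = 136
Full cycle length = 136

Answer: 136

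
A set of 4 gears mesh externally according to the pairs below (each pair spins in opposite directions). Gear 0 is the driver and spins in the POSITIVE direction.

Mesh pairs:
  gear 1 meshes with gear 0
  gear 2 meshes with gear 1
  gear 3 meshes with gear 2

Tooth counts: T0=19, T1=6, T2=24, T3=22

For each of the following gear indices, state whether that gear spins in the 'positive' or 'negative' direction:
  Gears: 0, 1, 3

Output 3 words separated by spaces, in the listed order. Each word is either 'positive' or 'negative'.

Gear 0 (driver): positive (depth 0)
  gear 1: meshes with gear 0 -> depth 1 -> negative (opposite of gear 0)
  gear 2: meshes with gear 1 -> depth 2 -> positive (opposite of gear 1)
  gear 3: meshes with gear 2 -> depth 3 -> negative (opposite of gear 2)
Queried indices 0, 1, 3 -> positive, negative, negative

Answer: positive negative negative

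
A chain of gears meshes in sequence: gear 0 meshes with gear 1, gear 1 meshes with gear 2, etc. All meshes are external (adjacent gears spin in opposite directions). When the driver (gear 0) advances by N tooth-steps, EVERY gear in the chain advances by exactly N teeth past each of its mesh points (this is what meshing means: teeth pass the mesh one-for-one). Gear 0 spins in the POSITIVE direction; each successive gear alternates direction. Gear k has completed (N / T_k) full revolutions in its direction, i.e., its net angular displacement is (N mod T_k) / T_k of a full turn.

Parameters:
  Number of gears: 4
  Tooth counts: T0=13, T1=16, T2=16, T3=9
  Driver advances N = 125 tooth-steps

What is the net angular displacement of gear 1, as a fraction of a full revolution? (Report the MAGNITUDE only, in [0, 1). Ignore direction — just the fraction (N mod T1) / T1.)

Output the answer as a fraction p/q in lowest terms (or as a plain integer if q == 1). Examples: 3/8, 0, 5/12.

Answer: 13/16

Derivation:
Chain of 4 gears, tooth counts: [13, 16, 16, 9]
  gear 0: T0=13, direction=positive, advance = 125 mod 13 = 8 teeth = 8/13 turn
  gear 1: T1=16, direction=negative, advance = 125 mod 16 = 13 teeth = 13/16 turn
  gear 2: T2=16, direction=positive, advance = 125 mod 16 = 13 teeth = 13/16 turn
  gear 3: T3=9, direction=negative, advance = 125 mod 9 = 8 teeth = 8/9 turn
Gear 1: 125 mod 16 = 13
Fraction = 13 / 16 = 13/16 (gcd(13,16)=1) = 13/16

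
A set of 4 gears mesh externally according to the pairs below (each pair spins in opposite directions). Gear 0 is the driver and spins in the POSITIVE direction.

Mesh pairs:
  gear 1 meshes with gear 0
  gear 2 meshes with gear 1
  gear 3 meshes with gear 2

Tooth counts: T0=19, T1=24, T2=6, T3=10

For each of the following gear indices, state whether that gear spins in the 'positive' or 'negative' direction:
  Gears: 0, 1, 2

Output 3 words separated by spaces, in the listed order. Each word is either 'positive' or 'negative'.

Answer: positive negative positive

Derivation:
Gear 0 (driver): positive (depth 0)
  gear 1: meshes with gear 0 -> depth 1 -> negative (opposite of gear 0)
  gear 2: meshes with gear 1 -> depth 2 -> positive (opposite of gear 1)
  gear 3: meshes with gear 2 -> depth 3 -> negative (opposite of gear 2)
Queried indices 0, 1, 2 -> positive, negative, positive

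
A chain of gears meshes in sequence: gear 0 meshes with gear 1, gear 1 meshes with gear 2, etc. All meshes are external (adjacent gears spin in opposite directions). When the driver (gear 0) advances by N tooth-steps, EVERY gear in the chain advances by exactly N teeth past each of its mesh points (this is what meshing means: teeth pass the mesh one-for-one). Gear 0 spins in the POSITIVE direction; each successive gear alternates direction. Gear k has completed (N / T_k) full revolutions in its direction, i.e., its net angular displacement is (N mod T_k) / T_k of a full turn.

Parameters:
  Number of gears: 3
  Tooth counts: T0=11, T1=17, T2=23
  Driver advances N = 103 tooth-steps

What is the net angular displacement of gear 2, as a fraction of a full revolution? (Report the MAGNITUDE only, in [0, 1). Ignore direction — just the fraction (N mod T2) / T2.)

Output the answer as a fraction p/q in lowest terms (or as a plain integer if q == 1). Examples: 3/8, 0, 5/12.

Answer: 11/23

Derivation:
Chain of 3 gears, tooth counts: [11, 17, 23]
  gear 0: T0=11, direction=positive, advance = 103 mod 11 = 4 teeth = 4/11 turn
  gear 1: T1=17, direction=negative, advance = 103 mod 17 = 1 teeth = 1/17 turn
  gear 2: T2=23, direction=positive, advance = 103 mod 23 = 11 teeth = 11/23 turn
Gear 2: 103 mod 23 = 11
Fraction = 11 / 23 = 11/23 (gcd(11,23)=1) = 11/23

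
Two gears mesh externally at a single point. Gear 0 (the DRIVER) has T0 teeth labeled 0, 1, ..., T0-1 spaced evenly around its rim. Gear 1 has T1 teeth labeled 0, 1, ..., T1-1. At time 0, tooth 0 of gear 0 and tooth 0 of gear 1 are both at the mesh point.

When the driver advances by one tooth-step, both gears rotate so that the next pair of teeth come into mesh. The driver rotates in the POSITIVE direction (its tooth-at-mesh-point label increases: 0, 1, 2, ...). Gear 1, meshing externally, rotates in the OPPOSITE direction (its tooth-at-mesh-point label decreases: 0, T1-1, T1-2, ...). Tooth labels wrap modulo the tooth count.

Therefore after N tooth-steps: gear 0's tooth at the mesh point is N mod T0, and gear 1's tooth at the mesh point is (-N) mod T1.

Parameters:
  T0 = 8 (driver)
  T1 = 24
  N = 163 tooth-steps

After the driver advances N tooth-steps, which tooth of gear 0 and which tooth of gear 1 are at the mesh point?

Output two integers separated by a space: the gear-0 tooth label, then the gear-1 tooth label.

Gear 0 (driver, T0=8): tooth at mesh = N mod T0
  163 = 20 * 8 + 3, so 163 mod 8 = 3
  gear 0 tooth = 3
Gear 1 (driven, T1=24): tooth at mesh = (-N) mod T1
  163 = 6 * 24 + 19, so 163 mod 24 = 19
  (-163) mod 24 = (-19) mod 24 = 24 - 19 = 5
Mesh after 163 steps: gear-0 tooth 3 meets gear-1 tooth 5

Answer: 3 5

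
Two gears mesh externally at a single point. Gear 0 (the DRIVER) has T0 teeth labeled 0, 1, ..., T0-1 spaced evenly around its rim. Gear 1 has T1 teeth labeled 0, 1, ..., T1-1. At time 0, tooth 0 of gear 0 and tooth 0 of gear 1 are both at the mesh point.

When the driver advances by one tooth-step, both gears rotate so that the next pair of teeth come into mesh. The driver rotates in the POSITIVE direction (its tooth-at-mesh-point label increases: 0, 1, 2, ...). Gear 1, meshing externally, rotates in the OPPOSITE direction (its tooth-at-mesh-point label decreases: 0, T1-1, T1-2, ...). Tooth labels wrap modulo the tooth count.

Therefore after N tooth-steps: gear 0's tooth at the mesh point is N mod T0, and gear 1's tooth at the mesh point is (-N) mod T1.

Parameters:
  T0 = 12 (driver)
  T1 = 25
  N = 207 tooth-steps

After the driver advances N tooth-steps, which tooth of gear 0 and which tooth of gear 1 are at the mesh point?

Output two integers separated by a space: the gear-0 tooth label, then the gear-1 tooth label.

Gear 0 (driver, T0=12): tooth at mesh = N mod T0
  207 = 17 * 12 + 3, so 207 mod 12 = 3
  gear 0 tooth = 3
Gear 1 (driven, T1=25): tooth at mesh = (-N) mod T1
  207 = 8 * 25 + 7, so 207 mod 25 = 7
  (-207) mod 25 = (-7) mod 25 = 25 - 7 = 18
Mesh after 207 steps: gear-0 tooth 3 meets gear-1 tooth 18

Answer: 3 18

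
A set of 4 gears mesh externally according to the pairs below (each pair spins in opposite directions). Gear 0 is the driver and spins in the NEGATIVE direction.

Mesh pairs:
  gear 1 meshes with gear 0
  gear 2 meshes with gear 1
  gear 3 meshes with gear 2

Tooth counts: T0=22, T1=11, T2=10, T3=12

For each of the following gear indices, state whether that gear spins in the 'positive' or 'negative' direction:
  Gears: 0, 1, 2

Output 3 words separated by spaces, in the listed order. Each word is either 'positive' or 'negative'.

Answer: negative positive negative

Derivation:
Gear 0 (driver): negative (depth 0)
  gear 1: meshes with gear 0 -> depth 1 -> positive (opposite of gear 0)
  gear 2: meshes with gear 1 -> depth 2 -> negative (opposite of gear 1)
  gear 3: meshes with gear 2 -> depth 3 -> positive (opposite of gear 2)
Queried indices 0, 1, 2 -> negative, positive, negative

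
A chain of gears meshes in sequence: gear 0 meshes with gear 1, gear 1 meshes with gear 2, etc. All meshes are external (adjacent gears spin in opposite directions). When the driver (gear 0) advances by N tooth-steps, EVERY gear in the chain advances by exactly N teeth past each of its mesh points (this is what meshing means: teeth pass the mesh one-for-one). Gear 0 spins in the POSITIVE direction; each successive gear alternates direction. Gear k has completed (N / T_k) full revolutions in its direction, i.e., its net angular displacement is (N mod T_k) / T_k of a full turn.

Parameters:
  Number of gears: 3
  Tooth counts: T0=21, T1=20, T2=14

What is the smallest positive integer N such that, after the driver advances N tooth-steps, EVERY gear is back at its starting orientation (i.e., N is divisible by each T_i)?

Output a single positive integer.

Answer: 420

Derivation:
Gear k returns to start when N is a multiple of T_k.
All gears at start simultaneously when N is a common multiple of [21, 20, 14]; the smallest such N is lcm(21, 20, 14).
Start: lcm = T0 = 21
Fold in T1=20: gcd(21, 20) = 1; lcm(21, 20) = 21 * 20 / 1 = 420 / 1 = 420
Fold in T2=14: gcd(420, 14) = 14; lcm(420, 14) = 420 * 14 / 14 = 5880 / 14 = 420
Full cycle length = 420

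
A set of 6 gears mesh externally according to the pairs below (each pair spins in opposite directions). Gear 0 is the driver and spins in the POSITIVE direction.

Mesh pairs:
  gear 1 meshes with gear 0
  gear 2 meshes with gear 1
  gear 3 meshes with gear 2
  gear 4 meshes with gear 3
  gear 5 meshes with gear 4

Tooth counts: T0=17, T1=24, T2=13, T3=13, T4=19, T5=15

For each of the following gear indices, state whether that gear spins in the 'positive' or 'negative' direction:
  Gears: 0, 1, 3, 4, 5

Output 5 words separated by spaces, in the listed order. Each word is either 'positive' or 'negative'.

Gear 0 (driver): positive (depth 0)
  gear 1: meshes with gear 0 -> depth 1 -> negative (opposite of gear 0)
  gear 2: meshes with gear 1 -> depth 2 -> positive (opposite of gear 1)
  gear 3: meshes with gear 2 -> depth 3 -> negative (opposite of gear 2)
  gear 4: meshes with gear 3 -> depth 4 -> positive (opposite of gear 3)
  gear 5: meshes with gear 4 -> depth 5 -> negative (opposite of gear 4)
Queried indices 0, 1, 3, 4, 5 -> positive, negative, negative, positive, negative

Answer: positive negative negative positive negative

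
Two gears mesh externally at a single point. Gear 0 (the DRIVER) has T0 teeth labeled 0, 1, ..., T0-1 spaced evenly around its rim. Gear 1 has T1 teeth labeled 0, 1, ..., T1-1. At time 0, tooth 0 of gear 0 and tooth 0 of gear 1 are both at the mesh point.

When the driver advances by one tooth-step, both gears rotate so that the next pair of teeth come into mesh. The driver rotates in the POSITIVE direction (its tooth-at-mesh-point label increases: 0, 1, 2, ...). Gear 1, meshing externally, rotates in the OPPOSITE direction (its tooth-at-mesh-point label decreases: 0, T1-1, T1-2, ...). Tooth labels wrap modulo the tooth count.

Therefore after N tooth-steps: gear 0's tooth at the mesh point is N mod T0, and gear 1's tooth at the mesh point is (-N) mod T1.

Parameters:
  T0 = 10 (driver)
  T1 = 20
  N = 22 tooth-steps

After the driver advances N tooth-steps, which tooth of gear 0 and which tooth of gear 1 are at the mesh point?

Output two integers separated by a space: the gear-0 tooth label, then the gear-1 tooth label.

Gear 0 (driver, T0=10): tooth at mesh = N mod T0
  22 = 2 * 10 + 2, so 22 mod 10 = 2
  gear 0 tooth = 2
Gear 1 (driven, T1=20): tooth at mesh = (-N) mod T1
  22 = 1 * 20 + 2, so 22 mod 20 = 2
  (-22) mod 20 = (-2) mod 20 = 20 - 2 = 18
Mesh after 22 steps: gear-0 tooth 2 meets gear-1 tooth 18

Answer: 2 18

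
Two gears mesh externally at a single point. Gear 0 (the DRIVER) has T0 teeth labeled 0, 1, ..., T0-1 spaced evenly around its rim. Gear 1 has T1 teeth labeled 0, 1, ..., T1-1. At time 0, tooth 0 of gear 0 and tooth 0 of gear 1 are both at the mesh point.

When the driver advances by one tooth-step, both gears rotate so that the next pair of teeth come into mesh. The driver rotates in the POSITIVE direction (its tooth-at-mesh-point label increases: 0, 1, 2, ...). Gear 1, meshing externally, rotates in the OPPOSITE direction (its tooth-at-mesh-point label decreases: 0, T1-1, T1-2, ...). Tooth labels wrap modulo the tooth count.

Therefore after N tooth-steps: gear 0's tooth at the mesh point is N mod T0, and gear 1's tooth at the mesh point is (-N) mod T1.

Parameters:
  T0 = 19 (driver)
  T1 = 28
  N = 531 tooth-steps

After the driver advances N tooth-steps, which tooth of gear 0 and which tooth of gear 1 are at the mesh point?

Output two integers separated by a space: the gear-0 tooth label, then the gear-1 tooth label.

Answer: 18 1

Derivation:
Gear 0 (driver, T0=19): tooth at mesh = N mod T0
  531 = 27 * 19 + 18, so 531 mod 19 = 18
  gear 0 tooth = 18
Gear 1 (driven, T1=28): tooth at mesh = (-N) mod T1
  531 = 18 * 28 + 27, so 531 mod 28 = 27
  (-531) mod 28 = (-27) mod 28 = 28 - 27 = 1
Mesh after 531 steps: gear-0 tooth 18 meets gear-1 tooth 1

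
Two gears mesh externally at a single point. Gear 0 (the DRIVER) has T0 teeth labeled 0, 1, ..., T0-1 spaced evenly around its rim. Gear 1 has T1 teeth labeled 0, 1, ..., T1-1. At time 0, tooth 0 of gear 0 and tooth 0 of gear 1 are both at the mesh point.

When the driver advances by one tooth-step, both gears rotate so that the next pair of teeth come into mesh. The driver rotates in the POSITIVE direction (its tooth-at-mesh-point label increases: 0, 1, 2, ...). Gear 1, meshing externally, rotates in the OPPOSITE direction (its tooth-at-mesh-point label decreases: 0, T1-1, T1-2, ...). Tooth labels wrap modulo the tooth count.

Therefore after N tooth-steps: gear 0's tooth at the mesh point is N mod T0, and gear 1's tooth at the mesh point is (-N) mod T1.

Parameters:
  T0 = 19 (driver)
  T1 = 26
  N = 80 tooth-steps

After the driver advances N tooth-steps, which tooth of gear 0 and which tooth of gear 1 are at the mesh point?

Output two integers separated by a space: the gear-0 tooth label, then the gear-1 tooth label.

Answer: 4 24

Derivation:
Gear 0 (driver, T0=19): tooth at mesh = N mod T0
  80 = 4 * 19 + 4, so 80 mod 19 = 4
  gear 0 tooth = 4
Gear 1 (driven, T1=26): tooth at mesh = (-N) mod T1
  80 = 3 * 26 + 2, so 80 mod 26 = 2
  (-80) mod 26 = (-2) mod 26 = 26 - 2 = 24
Mesh after 80 steps: gear-0 tooth 4 meets gear-1 tooth 24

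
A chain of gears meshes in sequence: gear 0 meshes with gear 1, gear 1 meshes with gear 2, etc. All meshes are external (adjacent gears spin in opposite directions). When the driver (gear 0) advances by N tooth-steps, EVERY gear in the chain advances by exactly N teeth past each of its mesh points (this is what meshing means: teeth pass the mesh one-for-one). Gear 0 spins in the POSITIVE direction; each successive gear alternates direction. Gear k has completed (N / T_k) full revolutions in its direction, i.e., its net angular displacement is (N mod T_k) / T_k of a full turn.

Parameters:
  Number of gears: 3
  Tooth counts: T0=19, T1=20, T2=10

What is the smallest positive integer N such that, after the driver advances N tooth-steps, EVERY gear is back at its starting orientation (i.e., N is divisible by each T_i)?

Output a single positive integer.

Answer: 380

Derivation:
Gear k returns to start when N is a multiple of T_k.
All gears at start simultaneously when N is a common multiple of [19, 20, 10]; the smallest such N is lcm(19, 20, 10).
Start: lcm = T0 = 19
Fold in T1=20: gcd(19, 20) = 1; lcm(19, 20) = 19 * 20 / 1 = 380 / 1 = 380
Fold in T2=10: gcd(380, 10) = 10; lcm(380, 10) = 380 * 10 / 10 = 3800 / 10 = 380
Full cycle length = 380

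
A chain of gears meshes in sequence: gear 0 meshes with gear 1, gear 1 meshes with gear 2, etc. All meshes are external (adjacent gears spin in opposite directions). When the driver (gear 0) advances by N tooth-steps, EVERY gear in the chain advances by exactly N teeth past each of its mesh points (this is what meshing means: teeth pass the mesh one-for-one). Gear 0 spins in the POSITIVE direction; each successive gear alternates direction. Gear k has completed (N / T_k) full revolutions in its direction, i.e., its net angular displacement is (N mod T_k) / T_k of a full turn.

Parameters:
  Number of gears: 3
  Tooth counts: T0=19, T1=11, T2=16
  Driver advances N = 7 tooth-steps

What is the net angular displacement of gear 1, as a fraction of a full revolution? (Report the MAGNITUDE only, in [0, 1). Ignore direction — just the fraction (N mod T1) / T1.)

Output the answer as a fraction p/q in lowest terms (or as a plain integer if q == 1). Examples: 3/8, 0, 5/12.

Answer: 7/11

Derivation:
Chain of 3 gears, tooth counts: [19, 11, 16]
  gear 0: T0=19, direction=positive, advance = 7 mod 19 = 7 teeth = 7/19 turn
  gear 1: T1=11, direction=negative, advance = 7 mod 11 = 7 teeth = 7/11 turn
  gear 2: T2=16, direction=positive, advance = 7 mod 16 = 7 teeth = 7/16 turn
Gear 1: 7 mod 11 = 7
Fraction = 7 / 11 = 7/11 (gcd(7,11)=1) = 7/11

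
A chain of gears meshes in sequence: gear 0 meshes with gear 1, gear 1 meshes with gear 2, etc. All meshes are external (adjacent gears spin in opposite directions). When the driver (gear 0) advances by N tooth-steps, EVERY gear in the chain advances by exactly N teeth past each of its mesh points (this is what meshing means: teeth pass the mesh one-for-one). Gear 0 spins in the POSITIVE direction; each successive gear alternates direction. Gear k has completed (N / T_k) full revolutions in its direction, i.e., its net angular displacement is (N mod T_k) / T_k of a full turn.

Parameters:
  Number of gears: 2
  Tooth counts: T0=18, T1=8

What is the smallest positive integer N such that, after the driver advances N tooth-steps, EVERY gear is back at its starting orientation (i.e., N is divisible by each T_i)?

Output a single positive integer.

Answer: 72

Derivation:
Gear k returns to start when N is a multiple of T_k.
All gears at start simultaneously when N is a common multiple of [18, 8]; the smallest such N is lcm(18, 8).
Start: lcm = T0 = 18
Fold in T1=8: gcd(18, 8) = 2; lcm(18, 8) = 18 * 8 / 2 = 144 / 2 = 72
Full cycle length = 72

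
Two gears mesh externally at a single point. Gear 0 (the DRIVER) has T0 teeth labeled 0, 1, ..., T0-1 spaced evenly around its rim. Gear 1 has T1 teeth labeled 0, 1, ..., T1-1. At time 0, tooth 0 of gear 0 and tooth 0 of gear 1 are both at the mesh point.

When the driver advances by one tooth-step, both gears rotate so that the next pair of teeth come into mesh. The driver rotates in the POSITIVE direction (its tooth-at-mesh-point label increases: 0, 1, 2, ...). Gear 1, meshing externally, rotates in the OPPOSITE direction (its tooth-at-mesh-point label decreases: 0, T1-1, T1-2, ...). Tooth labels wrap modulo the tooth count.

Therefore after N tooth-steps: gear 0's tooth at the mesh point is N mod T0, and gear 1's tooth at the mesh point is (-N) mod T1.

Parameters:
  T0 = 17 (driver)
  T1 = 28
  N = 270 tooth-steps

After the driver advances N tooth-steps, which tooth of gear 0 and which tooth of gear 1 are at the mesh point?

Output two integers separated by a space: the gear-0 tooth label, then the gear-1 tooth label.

Gear 0 (driver, T0=17): tooth at mesh = N mod T0
  270 = 15 * 17 + 15, so 270 mod 17 = 15
  gear 0 tooth = 15
Gear 1 (driven, T1=28): tooth at mesh = (-N) mod T1
  270 = 9 * 28 + 18, so 270 mod 28 = 18
  (-270) mod 28 = (-18) mod 28 = 28 - 18 = 10
Mesh after 270 steps: gear-0 tooth 15 meets gear-1 tooth 10

Answer: 15 10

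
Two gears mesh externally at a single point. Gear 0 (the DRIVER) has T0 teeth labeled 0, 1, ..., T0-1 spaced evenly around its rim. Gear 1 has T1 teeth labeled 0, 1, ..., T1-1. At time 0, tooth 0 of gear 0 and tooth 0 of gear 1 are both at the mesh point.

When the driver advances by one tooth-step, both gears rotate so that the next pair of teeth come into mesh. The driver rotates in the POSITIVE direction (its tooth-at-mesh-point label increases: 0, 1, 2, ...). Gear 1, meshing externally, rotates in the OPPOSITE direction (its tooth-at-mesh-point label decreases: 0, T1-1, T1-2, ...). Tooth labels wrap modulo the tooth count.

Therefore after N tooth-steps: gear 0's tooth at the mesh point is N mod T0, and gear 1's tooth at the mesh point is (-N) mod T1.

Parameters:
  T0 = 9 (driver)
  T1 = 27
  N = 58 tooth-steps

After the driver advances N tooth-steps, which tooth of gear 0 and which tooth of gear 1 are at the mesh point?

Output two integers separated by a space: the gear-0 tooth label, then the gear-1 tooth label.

Gear 0 (driver, T0=9): tooth at mesh = N mod T0
  58 = 6 * 9 + 4, so 58 mod 9 = 4
  gear 0 tooth = 4
Gear 1 (driven, T1=27): tooth at mesh = (-N) mod T1
  58 = 2 * 27 + 4, so 58 mod 27 = 4
  (-58) mod 27 = (-4) mod 27 = 27 - 4 = 23
Mesh after 58 steps: gear-0 tooth 4 meets gear-1 tooth 23

Answer: 4 23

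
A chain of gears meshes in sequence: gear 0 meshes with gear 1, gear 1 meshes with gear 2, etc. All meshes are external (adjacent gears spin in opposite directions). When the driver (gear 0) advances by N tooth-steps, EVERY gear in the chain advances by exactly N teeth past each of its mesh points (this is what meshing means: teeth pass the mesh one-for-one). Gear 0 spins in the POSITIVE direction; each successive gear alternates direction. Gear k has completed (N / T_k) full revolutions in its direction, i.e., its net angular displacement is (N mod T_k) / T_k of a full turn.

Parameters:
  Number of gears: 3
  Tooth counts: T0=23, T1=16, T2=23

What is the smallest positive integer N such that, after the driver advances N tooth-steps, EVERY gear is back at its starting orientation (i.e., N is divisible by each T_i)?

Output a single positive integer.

Answer: 368

Derivation:
Gear k returns to start when N is a multiple of T_k.
All gears at start simultaneously when N is a common multiple of [23, 16, 23]; the smallest such N is lcm(23, 16, 23).
Start: lcm = T0 = 23
Fold in T1=16: gcd(23, 16) = 1; lcm(23, 16) = 23 * 16 / 1 = 368 / 1 = 368
Fold in T2=23: gcd(368, 23) = 23; lcm(368, 23) = 368 * 23 / 23 = 8464 / 23 = 368
Full cycle length = 368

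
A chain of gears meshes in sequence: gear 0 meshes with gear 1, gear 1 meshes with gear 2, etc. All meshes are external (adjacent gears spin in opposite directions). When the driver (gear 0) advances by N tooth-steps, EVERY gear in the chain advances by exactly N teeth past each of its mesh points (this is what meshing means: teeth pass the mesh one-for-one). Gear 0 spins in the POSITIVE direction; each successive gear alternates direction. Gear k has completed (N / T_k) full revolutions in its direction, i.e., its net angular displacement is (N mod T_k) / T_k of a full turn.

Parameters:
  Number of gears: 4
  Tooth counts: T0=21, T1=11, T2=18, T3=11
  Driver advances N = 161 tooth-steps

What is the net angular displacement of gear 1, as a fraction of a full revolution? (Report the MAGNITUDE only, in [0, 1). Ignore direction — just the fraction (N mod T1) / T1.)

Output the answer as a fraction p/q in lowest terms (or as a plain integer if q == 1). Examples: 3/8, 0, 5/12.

Answer: 7/11

Derivation:
Chain of 4 gears, tooth counts: [21, 11, 18, 11]
  gear 0: T0=21, direction=positive, advance = 161 mod 21 = 14 teeth = 14/21 turn
  gear 1: T1=11, direction=negative, advance = 161 mod 11 = 7 teeth = 7/11 turn
  gear 2: T2=18, direction=positive, advance = 161 mod 18 = 17 teeth = 17/18 turn
  gear 3: T3=11, direction=negative, advance = 161 mod 11 = 7 teeth = 7/11 turn
Gear 1: 161 mod 11 = 7
Fraction = 7 / 11 = 7/11 (gcd(7,11)=1) = 7/11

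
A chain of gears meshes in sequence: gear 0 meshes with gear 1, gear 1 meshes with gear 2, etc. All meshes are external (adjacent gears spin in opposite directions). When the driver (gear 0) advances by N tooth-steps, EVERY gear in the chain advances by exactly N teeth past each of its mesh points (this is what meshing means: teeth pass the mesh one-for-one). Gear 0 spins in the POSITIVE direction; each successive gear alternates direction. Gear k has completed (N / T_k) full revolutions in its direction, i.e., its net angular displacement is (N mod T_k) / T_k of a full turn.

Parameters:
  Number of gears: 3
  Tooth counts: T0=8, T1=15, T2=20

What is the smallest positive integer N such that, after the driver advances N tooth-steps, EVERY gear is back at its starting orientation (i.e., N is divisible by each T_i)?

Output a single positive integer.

Gear k returns to start when N is a multiple of T_k.
All gears at start simultaneously when N is a common multiple of [8, 15, 20]; the smallest such N is lcm(8, 15, 20).
Start: lcm = T0 = 8
Fold in T1=15: gcd(8, 15) = 1; lcm(8, 15) = 8 * 15 / 1 = 120 / 1 = 120
Fold in T2=20: gcd(120, 20) = 20; lcm(120, 20) = 120 * 20 / 20 = 2400 / 20 = 120
Full cycle length = 120

Answer: 120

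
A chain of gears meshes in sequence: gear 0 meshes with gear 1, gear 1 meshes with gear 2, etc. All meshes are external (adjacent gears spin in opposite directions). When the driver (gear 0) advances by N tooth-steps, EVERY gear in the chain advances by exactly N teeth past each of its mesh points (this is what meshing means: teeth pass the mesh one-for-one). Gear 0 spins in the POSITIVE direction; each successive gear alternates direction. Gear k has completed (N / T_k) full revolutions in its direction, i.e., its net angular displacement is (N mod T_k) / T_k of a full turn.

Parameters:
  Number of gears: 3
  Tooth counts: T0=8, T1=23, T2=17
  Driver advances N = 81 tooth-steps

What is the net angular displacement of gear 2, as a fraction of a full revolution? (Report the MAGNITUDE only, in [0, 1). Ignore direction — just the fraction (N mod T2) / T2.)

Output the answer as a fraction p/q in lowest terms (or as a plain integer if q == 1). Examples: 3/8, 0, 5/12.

Answer: 13/17

Derivation:
Chain of 3 gears, tooth counts: [8, 23, 17]
  gear 0: T0=8, direction=positive, advance = 81 mod 8 = 1 teeth = 1/8 turn
  gear 1: T1=23, direction=negative, advance = 81 mod 23 = 12 teeth = 12/23 turn
  gear 2: T2=17, direction=positive, advance = 81 mod 17 = 13 teeth = 13/17 turn
Gear 2: 81 mod 17 = 13
Fraction = 13 / 17 = 13/17 (gcd(13,17)=1) = 13/17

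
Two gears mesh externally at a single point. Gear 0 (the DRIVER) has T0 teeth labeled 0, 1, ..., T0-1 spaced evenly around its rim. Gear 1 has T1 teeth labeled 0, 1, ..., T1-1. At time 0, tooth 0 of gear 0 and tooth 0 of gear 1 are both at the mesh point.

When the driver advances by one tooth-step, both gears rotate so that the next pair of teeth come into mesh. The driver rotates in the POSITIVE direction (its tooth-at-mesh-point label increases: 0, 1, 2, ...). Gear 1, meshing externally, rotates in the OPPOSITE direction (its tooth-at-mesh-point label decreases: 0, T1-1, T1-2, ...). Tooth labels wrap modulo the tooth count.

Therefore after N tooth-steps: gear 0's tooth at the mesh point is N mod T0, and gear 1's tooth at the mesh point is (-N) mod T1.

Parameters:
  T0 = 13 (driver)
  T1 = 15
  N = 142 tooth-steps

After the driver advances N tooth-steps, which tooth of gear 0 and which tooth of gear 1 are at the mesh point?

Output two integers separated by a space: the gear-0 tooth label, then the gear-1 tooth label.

Gear 0 (driver, T0=13): tooth at mesh = N mod T0
  142 = 10 * 13 + 12, so 142 mod 13 = 12
  gear 0 tooth = 12
Gear 1 (driven, T1=15): tooth at mesh = (-N) mod T1
  142 = 9 * 15 + 7, so 142 mod 15 = 7
  (-142) mod 15 = (-7) mod 15 = 15 - 7 = 8
Mesh after 142 steps: gear-0 tooth 12 meets gear-1 tooth 8

Answer: 12 8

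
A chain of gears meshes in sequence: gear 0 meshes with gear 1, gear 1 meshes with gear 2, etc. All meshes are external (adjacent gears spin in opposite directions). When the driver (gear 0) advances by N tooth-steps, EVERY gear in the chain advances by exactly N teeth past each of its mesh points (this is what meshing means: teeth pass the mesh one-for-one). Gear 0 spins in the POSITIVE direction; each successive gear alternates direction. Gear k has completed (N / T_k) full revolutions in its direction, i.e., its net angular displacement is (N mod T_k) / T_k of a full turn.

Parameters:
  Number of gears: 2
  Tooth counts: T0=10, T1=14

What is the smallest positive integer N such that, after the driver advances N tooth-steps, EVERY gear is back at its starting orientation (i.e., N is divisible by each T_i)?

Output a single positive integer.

Answer: 70

Derivation:
Gear k returns to start when N is a multiple of T_k.
All gears at start simultaneously when N is a common multiple of [10, 14]; the smallest such N is lcm(10, 14).
Start: lcm = T0 = 10
Fold in T1=14: gcd(10, 14) = 2; lcm(10, 14) = 10 * 14 / 2 = 140 / 2 = 70
Full cycle length = 70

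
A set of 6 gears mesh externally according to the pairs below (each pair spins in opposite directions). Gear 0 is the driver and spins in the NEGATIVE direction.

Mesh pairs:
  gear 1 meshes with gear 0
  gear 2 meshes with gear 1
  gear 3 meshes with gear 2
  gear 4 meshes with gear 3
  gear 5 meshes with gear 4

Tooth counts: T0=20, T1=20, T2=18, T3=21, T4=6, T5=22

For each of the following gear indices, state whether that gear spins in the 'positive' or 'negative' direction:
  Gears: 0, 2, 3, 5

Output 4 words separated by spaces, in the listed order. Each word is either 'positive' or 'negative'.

Answer: negative negative positive positive

Derivation:
Gear 0 (driver): negative (depth 0)
  gear 1: meshes with gear 0 -> depth 1 -> positive (opposite of gear 0)
  gear 2: meshes with gear 1 -> depth 2 -> negative (opposite of gear 1)
  gear 3: meshes with gear 2 -> depth 3 -> positive (opposite of gear 2)
  gear 4: meshes with gear 3 -> depth 4 -> negative (opposite of gear 3)
  gear 5: meshes with gear 4 -> depth 5 -> positive (opposite of gear 4)
Queried indices 0, 2, 3, 5 -> negative, negative, positive, positive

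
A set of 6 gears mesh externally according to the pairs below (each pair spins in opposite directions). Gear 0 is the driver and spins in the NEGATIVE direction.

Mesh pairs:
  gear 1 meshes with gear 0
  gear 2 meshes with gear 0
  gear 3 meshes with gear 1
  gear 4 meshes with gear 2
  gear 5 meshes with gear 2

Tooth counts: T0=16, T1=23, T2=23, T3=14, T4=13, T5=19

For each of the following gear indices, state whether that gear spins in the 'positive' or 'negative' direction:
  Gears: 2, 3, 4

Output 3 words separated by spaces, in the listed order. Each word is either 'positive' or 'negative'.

Answer: positive negative negative

Derivation:
Gear 0 (driver): negative (depth 0)
  gear 1: meshes with gear 0 -> depth 1 -> positive (opposite of gear 0)
  gear 2: meshes with gear 0 -> depth 1 -> positive (opposite of gear 0)
  gear 3: meshes with gear 1 -> depth 2 -> negative (opposite of gear 1)
  gear 4: meshes with gear 2 -> depth 2 -> negative (opposite of gear 2)
  gear 5: meshes with gear 2 -> depth 2 -> negative (opposite of gear 2)
Queried indices 2, 3, 4 -> positive, negative, negative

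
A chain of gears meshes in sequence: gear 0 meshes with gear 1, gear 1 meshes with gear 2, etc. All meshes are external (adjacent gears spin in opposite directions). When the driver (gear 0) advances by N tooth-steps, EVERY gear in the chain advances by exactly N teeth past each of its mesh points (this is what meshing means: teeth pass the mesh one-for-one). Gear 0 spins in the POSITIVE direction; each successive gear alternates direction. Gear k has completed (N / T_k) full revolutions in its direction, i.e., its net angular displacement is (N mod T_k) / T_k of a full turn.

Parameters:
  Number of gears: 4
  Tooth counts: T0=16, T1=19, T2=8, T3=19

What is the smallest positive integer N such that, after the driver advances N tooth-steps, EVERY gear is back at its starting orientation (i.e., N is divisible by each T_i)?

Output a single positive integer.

Gear k returns to start when N is a multiple of T_k.
All gears at start simultaneously when N is a common multiple of [16, 19, 8, 19]; the smallest such N is lcm(16, 19, 8, 19).
Start: lcm = T0 = 16
Fold in T1=19: gcd(16, 19) = 1; lcm(16, 19) = 16 * 19 / 1 = 304 / 1 = 304
Fold in T2=8: gcd(304, 8) = 8; lcm(304, 8) = 304 * 8 / 8 = 2432 / 8 = 304
Fold in T3=19: gcd(304, 19) = 19; lcm(304, 19) = 304 * 19 / 19 = 5776 / 19 = 304
Full cycle length = 304

Answer: 304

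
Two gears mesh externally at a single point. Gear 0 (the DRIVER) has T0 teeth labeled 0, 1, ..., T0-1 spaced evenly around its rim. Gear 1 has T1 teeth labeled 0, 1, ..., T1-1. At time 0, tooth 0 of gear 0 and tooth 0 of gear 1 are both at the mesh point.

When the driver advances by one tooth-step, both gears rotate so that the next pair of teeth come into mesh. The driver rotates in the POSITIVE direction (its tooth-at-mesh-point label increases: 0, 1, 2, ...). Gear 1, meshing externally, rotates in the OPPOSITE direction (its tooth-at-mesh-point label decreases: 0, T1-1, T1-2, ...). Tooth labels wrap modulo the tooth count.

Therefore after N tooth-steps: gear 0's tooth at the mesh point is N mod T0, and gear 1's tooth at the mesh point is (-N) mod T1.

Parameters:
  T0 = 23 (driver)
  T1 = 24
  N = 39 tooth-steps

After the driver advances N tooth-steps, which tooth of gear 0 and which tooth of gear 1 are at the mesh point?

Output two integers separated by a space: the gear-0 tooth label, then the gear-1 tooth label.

Gear 0 (driver, T0=23): tooth at mesh = N mod T0
  39 = 1 * 23 + 16, so 39 mod 23 = 16
  gear 0 tooth = 16
Gear 1 (driven, T1=24): tooth at mesh = (-N) mod T1
  39 = 1 * 24 + 15, so 39 mod 24 = 15
  (-39) mod 24 = (-15) mod 24 = 24 - 15 = 9
Mesh after 39 steps: gear-0 tooth 16 meets gear-1 tooth 9

Answer: 16 9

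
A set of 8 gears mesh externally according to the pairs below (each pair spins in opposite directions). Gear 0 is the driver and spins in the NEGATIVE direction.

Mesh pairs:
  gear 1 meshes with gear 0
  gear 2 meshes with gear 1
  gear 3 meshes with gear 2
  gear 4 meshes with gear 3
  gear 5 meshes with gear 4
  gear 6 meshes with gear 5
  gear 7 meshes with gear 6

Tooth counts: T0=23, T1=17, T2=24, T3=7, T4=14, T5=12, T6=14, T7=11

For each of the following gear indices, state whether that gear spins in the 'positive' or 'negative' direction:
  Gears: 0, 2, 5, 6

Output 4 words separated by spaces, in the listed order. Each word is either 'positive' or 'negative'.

Gear 0 (driver): negative (depth 0)
  gear 1: meshes with gear 0 -> depth 1 -> positive (opposite of gear 0)
  gear 2: meshes with gear 1 -> depth 2 -> negative (opposite of gear 1)
  gear 3: meshes with gear 2 -> depth 3 -> positive (opposite of gear 2)
  gear 4: meshes with gear 3 -> depth 4 -> negative (opposite of gear 3)
  gear 5: meshes with gear 4 -> depth 5 -> positive (opposite of gear 4)
  gear 6: meshes with gear 5 -> depth 6 -> negative (opposite of gear 5)
  gear 7: meshes with gear 6 -> depth 7 -> positive (opposite of gear 6)
Queried indices 0, 2, 5, 6 -> negative, negative, positive, negative

Answer: negative negative positive negative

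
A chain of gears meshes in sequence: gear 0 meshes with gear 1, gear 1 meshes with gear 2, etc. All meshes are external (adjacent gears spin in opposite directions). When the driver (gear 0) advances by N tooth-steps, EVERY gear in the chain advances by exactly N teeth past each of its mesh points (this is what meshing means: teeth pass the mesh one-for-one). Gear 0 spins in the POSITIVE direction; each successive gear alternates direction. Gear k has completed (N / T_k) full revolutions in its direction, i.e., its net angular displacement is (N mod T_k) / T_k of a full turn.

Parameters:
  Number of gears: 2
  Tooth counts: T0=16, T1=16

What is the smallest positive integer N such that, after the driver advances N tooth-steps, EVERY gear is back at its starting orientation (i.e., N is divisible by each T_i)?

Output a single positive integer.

Gear k returns to start when N is a multiple of T_k.
All gears at start simultaneously when N is a common multiple of [16, 16]; the smallest such N is lcm(16, 16).
Start: lcm = T0 = 16
Fold in T1=16: gcd(16, 16) = 16; lcm(16, 16) = 16 * 16 / 16 = 256 / 16 = 16
Full cycle length = 16

Answer: 16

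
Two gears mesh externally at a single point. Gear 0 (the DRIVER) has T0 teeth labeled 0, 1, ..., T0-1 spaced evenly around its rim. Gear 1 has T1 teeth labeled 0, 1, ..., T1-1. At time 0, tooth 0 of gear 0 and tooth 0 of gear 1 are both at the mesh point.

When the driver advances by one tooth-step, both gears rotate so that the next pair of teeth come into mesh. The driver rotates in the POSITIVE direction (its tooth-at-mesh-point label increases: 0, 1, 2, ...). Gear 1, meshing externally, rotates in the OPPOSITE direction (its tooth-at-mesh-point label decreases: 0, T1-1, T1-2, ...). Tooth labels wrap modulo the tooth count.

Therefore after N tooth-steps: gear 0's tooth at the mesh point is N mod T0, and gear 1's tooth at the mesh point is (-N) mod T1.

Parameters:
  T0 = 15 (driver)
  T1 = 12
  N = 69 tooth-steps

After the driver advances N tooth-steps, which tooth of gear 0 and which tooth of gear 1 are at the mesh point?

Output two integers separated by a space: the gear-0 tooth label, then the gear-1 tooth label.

Gear 0 (driver, T0=15): tooth at mesh = N mod T0
  69 = 4 * 15 + 9, so 69 mod 15 = 9
  gear 0 tooth = 9
Gear 1 (driven, T1=12): tooth at mesh = (-N) mod T1
  69 = 5 * 12 + 9, so 69 mod 12 = 9
  (-69) mod 12 = (-9) mod 12 = 12 - 9 = 3
Mesh after 69 steps: gear-0 tooth 9 meets gear-1 tooth 3

Answer: 9 3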